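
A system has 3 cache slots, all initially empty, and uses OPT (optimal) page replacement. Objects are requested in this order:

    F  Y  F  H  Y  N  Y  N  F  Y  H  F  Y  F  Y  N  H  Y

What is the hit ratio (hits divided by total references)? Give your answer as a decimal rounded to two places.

0.67

F: miss, frames [F]
Y: miss, frames [F, Y]
F: hit
H: miss, frames [F, Y, H]
Y: hit
N: miss, evict H, frames [F, Y, N]
Y: hit
N: hit
F: hit
Y: hit
H: miss, evict N, frames [F, Y, H]
F: hit
Y: hit
F: hit
Y: hit
N: miss, evict F, frames [Y, H, N]
H: hit
Y: hit
Hits: 12 of 18 references → 12/18 = 0.6667.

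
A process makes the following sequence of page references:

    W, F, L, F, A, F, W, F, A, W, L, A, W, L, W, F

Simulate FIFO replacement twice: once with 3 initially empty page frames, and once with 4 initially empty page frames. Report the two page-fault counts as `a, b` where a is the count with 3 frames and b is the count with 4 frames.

10, 4

3 frames: F F F . F . F F . . F F F . . F → 10 faults.
4 frames: F F F . F . . . . . . . . . . . → 4 faults.
4 < 10: adding a frame reduced faults, as is typical.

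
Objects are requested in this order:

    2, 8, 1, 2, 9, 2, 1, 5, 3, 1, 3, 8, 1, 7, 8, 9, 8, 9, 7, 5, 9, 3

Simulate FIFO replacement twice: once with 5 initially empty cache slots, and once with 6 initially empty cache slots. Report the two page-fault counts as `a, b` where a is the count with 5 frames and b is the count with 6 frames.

5 frames: F F F . F . . F F . . . . F F . . . . . . . → 8 faults.
6 frames: F F F . F . . F F . . . . F . . . . . . . . → 7 faults.
7 < 8: adding a frame reduced faults, as is typical.

8, 7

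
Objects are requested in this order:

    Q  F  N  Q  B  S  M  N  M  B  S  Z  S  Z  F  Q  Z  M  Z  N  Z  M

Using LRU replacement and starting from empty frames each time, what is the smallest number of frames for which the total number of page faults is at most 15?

3

f=1: 22 faults
f=2: 17 faults
f=3: 14 faults
f=4: 12 faults
f=5: 11 faults
f=6: 10 faults
f=7: 7 faults
Smallest f with faults ≤ 15 is 3.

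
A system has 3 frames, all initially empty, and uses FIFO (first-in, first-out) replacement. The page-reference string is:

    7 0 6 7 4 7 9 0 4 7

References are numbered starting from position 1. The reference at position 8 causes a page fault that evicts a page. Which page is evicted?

4

pos 1: 7 -> fault, frames [7]
pos 2: 0 -> fault, frames [7, 0]
pos 3: 6 -> fault, frames [7, 0, 6]
pos 4: 7 -> hit
pos 5: 4 -> fault, evict 7, frames [0, 6, 4]
pos 6: 7 -> fault, evict 0, frames [6, 4, 7]
pos 7: 9 -> fault, evict 6, frames [4, 7, 9]
pos 8: 0 -> fault, evict 4, frames [7, 9, 0]
At position 8, page 4 is evicted.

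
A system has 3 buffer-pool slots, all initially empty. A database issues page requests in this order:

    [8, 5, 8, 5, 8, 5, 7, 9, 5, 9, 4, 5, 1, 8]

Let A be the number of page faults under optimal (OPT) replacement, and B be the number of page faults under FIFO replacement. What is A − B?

Under OPT: F F . . . . F F . . F . F . → 6 faults.
Under FIFO: F F . . . . F F . . F F F F → 8 faults.
A − B = 6 − 8 = -2.

-2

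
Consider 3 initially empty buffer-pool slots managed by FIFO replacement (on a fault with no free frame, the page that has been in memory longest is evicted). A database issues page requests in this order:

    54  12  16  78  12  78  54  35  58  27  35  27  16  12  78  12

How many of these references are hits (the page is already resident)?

54 -> miss, frames [54]
12 -> miss, frames [54, 12]
16 -> miss, frames [54, 12, 16]
78 -> miss, evict 54, frames [12, 16, 78]
12 -> hit
78 -> hit
54 -> miss, evict 12, frames [16, 78, 54]
35 -> miss, evict 16, frames [78, 54, 35]
58 -> miss, evict 78, frames [54, 35, 58]
27 -> miss, evict 54, frames [35, 58, 27]
35 -> hit
27 -> hit
16 -> miss, evict 35, frames [58, 27, 16]
12 -> miss, evict 58, frames [27, 16, 12]
78 -> miss, evict 27, frames [16, 12, 78]
12 -> hit
Hits: 5.

5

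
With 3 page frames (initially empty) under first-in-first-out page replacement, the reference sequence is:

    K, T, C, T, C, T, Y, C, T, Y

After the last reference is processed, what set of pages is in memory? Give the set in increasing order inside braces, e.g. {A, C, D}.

{C, T, Y}

K: miss, frames (K)
T: miss, frames (K T)
C: miss, frames (K T C)
T: hit
C: hit
T: hit
Y: miss, evict K, frames (T C Y)
C: hit
T: hit
Y: hit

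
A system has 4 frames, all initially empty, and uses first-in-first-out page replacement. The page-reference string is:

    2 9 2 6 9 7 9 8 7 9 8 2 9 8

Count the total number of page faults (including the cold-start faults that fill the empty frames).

2 → miss, frames (2)
9 → miss, frames (2 9)
2 → hit
6 → miss, frames (2 9 6)
9 → hit
7 → miss, frames (2 9 6 7)
9 → hit
8 → miss, evict 2, frames (9 6 7 8)
7 → hit
9 → hit
8 → hit
2 → miss, evict 9, frames (6 7 8 2)
9 → miss, evict 6, frames (7 8 2 9)
8 → hit
Page faults: 7.

7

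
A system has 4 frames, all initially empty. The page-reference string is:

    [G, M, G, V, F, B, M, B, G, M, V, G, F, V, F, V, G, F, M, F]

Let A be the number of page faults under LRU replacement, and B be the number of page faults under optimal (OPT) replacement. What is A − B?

3

Under LRU: F F . F F F F . F . F . F . . . . . . . → 9 faults.
Under OPT: F F . F F F . . . . . . F . . . . . . . → 6 faults.
A − B = 9 − 6 = 3.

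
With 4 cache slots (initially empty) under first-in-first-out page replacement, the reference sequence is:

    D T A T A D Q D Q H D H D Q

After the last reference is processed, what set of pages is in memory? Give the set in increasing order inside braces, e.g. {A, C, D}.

D → miss, frames {D}
T → miss, frames {D,T}
A → miss, frames {D,T,A}
T → hit
A → hit
D → hit
Q → miss, frames {D,T,A,Q}
D → hit
Q → hit
H → miss, evict D, frames {T,A,Q,H}
D → miss, evict T, frames {A,Q,H,D}
H → hit
D → hit
Q → hit

{A, D, H, Q}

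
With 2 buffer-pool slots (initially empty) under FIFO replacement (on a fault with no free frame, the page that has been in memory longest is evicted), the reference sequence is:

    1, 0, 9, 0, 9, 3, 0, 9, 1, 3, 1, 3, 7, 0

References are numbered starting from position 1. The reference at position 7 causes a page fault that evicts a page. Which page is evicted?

9

pos 1: 1: miss, frames (1)
pos 2: 0: miss, frames (1 0)
pos 3: 9: miss, evict 1, frames (0 9)
pos 4: 0: hit
pos 5: 9: hit
pos 6: 3: miss, evict 0, frames (9 3)
pos 7: 0: miss, evict 9, frames (3 0)
At position 7, page 9 is evicted.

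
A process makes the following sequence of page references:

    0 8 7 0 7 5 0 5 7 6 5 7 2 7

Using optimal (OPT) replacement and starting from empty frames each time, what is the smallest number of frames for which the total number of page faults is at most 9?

f=1: 14 faults
f=2: 8 faults
f=3: 6 faults
f=4: 6 faults
f=5: 6 faults
f=6: 6 faults
Smallest f with faults ≤ 9 is 2.

2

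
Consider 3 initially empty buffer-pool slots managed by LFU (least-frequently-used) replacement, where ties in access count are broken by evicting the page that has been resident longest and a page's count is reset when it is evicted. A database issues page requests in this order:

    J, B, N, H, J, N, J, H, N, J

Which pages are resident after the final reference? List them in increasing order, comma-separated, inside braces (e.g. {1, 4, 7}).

{H, J, N}

J → miss, frames (J)
B → miss, frames (J B)
N → miss, frames (J B N)
H → miss, evict J, frames (B N H)
J → miss, evict B, frames (N H J)
N → hit
J → hit
H → hit
N → hit
J → hit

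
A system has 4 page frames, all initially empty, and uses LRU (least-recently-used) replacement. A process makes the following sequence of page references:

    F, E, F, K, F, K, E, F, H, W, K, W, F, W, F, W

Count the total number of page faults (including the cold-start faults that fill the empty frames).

6

F → miss, frames (F)
E → miss, frames (F E)
F → hit
K → miss, frames (E F K)
F → hit
K → hit
E → hit
F → hit
H → miss, frames (K E F H)
W → miss, evict K, frames (E F H W)
K → miss, evict E, frames (F H W K)
W → hit
F → hit
W → hit
F → hit
W → hit
Page faults: 6.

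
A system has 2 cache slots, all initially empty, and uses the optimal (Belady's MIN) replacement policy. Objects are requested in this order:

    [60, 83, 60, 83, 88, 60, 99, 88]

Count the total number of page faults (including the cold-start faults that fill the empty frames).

4

60 → fault, frames {60}
83 → fault, frames {60,83}
60 → hit
83 → hit
88 → fault, evict 83, frames {60,88}
60 → hit
99 → fault, evict 60, frames {88,99}
88 → hit
Page faults: 4.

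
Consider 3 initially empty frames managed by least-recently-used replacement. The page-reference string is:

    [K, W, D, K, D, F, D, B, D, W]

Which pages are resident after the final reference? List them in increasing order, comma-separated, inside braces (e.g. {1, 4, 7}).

K → fault, frames (K)
W → fault, frames (K W)
D → fault, frames (K W D)
K → hit
D → hit
F → fault, evict W, frames (K D F)
D → hit
B → fault, evict K, frames (F D B)
D → hit
W → fault, evict F, frames (B D W)

{B, D, W}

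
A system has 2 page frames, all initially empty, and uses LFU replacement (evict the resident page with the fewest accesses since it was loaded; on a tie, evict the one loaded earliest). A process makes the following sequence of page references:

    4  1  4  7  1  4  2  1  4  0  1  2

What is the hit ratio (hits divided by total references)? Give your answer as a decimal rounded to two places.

4: fault, frames {4}
1: fault, frames {4,1}
4: hit
7: fault, evict 1, frames {4,7}
1: fault, evict 7, frames {4,1}
4: hit
2: fault, evict 1, frames {4,2}
1: fault, evict 2, frames {4,1}
4: hit
0: fault, evict 1, frames {4,0}
1: fault, evict 0, frames {4,1}
2: fault, evict 1, frames {4,2}
Hits: 3 of 12 references → 3/12 = 0.2500.

0.25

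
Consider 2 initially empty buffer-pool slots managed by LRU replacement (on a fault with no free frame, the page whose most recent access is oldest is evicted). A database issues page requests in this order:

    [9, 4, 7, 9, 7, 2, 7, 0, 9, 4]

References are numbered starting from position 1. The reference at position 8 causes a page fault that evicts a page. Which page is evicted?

2

pos 1: 9: fault, frames (9)
pos 2: 4: fault, frames (9 4)
pos 3: 7: fault, evict 9, frames (4 7)
pos 4: 9: fault, evict 4, frames (7 9)
pos 5: 7: hit
pos 6: 2: fault, evict 9, frames (7 2)
pos 7: 7: hit
pos 8: 0: fault, evict 2, frames (7 0)
At position 8, page 2 is evicted.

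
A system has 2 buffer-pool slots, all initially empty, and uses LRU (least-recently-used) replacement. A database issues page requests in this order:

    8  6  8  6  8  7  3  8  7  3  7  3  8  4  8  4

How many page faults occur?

8 -> miss, frames [8]
6 -> miss, frames [8, 6]
8 -> hit
6 -> hit
8 -> hit
7 -> miss, evict 6, frames [8, 7]
3 -> miss, evict 8, frames [7, 3]
8 -> miss, evict 7, frames [3, 8]
7 -> miss, evict 3, frames [8, 7]
3 -> miss, evict 8, frames [7, 3]
7 -> hit
3 -> hit
8 -> miss, evict 7, frames [3, 8]
4 -> miss, evict 3, frames [8, 4]
8 -> hit
4 -> hit
Page faults: 9.

9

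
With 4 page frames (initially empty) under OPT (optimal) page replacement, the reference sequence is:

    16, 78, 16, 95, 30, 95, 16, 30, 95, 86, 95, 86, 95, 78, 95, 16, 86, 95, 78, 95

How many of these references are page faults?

16: fault, frames {16}
78: fault, frames {16,78}
16: hit
95: fault, frames {16,78,95}
30: fault, frames {16,78,95,30}
95: hit
16: hit
30: hit
95: hit
86: fault, evict 30, frames {16,78,95,86}
95: hit
86: hit
95: hit
78: hit
95: hit
16: hit
86: hit
95: hit
78: hit
95: hit
Page faults: 5.

5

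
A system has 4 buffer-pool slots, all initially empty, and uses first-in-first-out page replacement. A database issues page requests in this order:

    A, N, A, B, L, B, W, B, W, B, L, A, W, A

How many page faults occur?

A: fault, frames {A}
N: fault, frames {A,N}
A: hit
B: fault, frames {A,N,B}
L: fault, frames {A,N,B,L}
B: hit
W: fault, evict A, frames {N,B,L,W}
B: hit
W: hit
B: hit
L: hit
A: fault, evict N, frames {B,L,W,A}
W: hit
A: hit
Page faults: 6.

6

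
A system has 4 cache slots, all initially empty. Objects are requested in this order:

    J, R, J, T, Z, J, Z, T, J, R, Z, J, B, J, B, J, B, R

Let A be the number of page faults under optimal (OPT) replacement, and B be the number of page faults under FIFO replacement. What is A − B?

-2

Under OPT: F F . F F . . . . . . . F . . . . . → 5 faults.
Under FIFO: F F . F F . . . . . . . F F . . . F → 7 faults.
A − B = 5 − 7 = -2.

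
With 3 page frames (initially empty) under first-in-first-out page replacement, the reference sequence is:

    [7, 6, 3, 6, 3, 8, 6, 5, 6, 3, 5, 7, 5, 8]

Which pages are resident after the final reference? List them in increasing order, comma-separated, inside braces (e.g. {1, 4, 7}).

7: fault, frames {7}
6: fault, frames {7,6}
3: fault, frames {7,6,3}
6: hit
3: hit
8: fault, evict 7, frames {6,3,8}
6: hit
5: fault, evict 6, frames {3,8,5}
6: fault, evict 3, frames {8,5,6}
3: fault, evict 8, frames {5,6,3}
5: hit
7: fault, evict 5, frames {6,3,7}
5: fault, evict 6, frames {3,7,5}
8: fault, evict 3, frames {7,5,8}

{5, 7, 8}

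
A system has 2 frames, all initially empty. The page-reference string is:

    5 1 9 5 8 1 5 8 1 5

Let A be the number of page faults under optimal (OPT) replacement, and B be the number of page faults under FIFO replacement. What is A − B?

Under OPT: F F F . F F . F . F → 7 faults.
Under FIFO: F F F F F F F F F F → 10 faults.
A − B = 7 − 10 = -3.

-3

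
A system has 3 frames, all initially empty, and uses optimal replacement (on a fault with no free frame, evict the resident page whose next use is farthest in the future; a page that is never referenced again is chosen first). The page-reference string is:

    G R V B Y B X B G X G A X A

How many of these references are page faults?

7

G -> fault, frames (G)
R -> fault, frames (G R)
V -> fault, frames (G R V)
B -> fault, evict V, frames (G R B)
Y -> fault, evict R, frames (G B Y)
B -> hit
X -> fault, evict Y, frames (G B X)
B -> hit
G -> hit
X -> hit
G -> hit
A -> fault, evict B, frames (G X A)
X -> hit
A -> hit
Page faults: 7.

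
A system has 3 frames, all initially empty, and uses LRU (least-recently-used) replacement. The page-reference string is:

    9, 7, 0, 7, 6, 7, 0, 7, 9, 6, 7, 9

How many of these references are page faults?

6

9 → fault, frames [9]
7 → fault, frames [9, 7]
0 → fault, frames [9, 7, 0]
7 → hit
6 → fault, evict 9, frames [0, 7, 6]
7 → hit
0 → hit
7 → hit
9 → fault, evict 6, frames [0, 7, 9]
6 → fault, evict 0, frames [7, 9, 6]
7 → hit
9 → hit
Page faults: 6.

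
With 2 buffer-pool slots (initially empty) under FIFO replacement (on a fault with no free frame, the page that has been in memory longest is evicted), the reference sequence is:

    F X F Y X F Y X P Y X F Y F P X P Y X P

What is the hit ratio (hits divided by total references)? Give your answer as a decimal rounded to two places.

0.30

F -> miss, frames [F]
X -> miss, frames [F, X]
F -> hit
Y -> miss, evict F, frames [X, Y]
X -> hit
F -> miss, evict X, frames [Y, F]
Y -> hit
X -> miss, evict Y, frames [F, X]
P -> miss, evict F, frames [X, P]
Y -> miss, evict X, frames [P, Y]
X -> miss, evict P, frames [Y, X]
F -> miss, evict Y, frames [X, F]
Y -> miss, evict X, frames [F, Y]
F -> hit
P -> miss, evict F, frames [Y, P]
X -> miss, evict Y, frames [P, X]
P -> hit
Y -> miss, evict P, frames [X, Y]
X -> hit
P -> miss, evict X, frames [Y, P]
Hits: 6 of 20 references → 6/20 = 0.3000.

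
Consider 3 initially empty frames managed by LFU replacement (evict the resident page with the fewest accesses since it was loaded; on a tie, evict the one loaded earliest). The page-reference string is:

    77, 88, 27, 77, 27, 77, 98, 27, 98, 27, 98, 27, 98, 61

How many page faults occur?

5

77: miss, frames [77]
88: miss, frames [77, 88]
27: miss, frames [77, 88, 27]
77: hit
27: hit
77: hit
98: miss, evict 88, frames [77, 27, 98]
27: hit
98: hit
27: hit
98: hit
27: hit
98: hit
61: miss, evict 77, frames [27, 98, 61]
Page faults: 5.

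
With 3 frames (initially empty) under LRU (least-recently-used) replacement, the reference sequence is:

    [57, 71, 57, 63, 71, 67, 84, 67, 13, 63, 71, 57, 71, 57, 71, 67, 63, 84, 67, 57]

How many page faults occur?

13

57 -> miss, frames {57}
71 -> miss, frames {57,71}
57 -> hit
63 -> miss, frames {71,57,63}
71 -> hit
67 -> miss, evict 57, frames {63,71,67}
84 -> miss, evict 63, frames {71,67,84}
67 -> hit
13 -> miss, evict 71, frames {84,67,13}
63 -> miss, evict 84, frames {67,13,63}
71 -> miss, evict 67, frames {13,63,71}
57 -> miss, evict 13, frames {63,71,57}
71 -> hit
57 -> hit
71 -> hit
67 -> miss, evict 63, frames {57,71,67}
63 -> miss, evict 57, frames {71,67,63}
84 -> miss, evict 71, frames {67,63,84}
67 -> hit
57 -> miss, evict 63, frames {84,67,57}
Page faults: 13.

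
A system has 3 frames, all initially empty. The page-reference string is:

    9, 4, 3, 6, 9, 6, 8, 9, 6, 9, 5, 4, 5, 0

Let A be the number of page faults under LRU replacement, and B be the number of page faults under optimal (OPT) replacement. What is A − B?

1

Under LRU: F F F F F . F . . . F F . F → 9 faults.
Under OPT: F F F F . . F . . . F F . F → 8 faults.
A − B = 9 − 8 = 1.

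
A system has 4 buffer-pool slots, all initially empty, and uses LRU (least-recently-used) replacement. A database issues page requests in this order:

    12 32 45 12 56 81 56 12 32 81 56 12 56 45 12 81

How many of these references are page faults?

12 → fault, frames (12)
32 → fault, frames (12 32)
45 → fault, frames (12 32 45)
12 → hit
56 → fault, frames (32 45 12 56)
81 → fault, evict 32, frames (45 12 56 81)
56 → hit
12 → hit
32 → fault, evict 45, frames (81 56 12 32)
81 → hit
56 → hit
12 → hit
56 → hit
45 → fault, evict 32, frames (81 12 56 45)
12 → hit
81 → hit
Page faults: 7.

7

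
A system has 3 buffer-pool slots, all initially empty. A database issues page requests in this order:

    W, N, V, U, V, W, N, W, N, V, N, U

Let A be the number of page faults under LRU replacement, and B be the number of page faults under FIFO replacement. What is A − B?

-1

Under LRU: F F F F . F F . . . . F → 7 faults.
Under FIFO: F F F F . F F . . F . F → 8 faults.
A − B = 7 − 8 = -1.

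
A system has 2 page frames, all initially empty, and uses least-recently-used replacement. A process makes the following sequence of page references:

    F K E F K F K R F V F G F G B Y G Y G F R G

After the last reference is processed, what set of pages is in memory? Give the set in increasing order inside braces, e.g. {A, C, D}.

F: fault, frames {F}
K: fault, frames {F,K}
E: fault, evict F, frames {K,E}
F: fault, evict K, frames {E,F}
K: fault, evict E, frames {F,K}
F: hit
K: hit
R: fault, evict F, frames {K,R}
F: fault, evict K, frames {R,F}
V: fault, evict R, frames {F,V}
F: hit
G: fault, evict V, frames {F,G}
F: hit
G: hit
B: fault, evict F, frames {G,B}
Y: fault, evict G, frames {B,Y}
G: fault, evict B, frames {Y,G}
Y: hit
G: hit
F: fault, evict Y, frames {G,F}
R: fault, evict G, frames {F,R}
G: fault, evict F, frames {R,G}

{G, R}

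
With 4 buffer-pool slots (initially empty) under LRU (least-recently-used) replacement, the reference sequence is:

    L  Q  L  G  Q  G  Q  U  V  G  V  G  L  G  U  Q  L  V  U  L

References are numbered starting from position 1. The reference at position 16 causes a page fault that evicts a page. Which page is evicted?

pos 1: L → fault, frames (L)
pos 2: Q → fault, frames (L Q)
pos 3: L → hit
pos 4: G → fault, frames (Q L G)
pos 5: Q → hit
pos 6: G → hit
pos 7: Q → hit
pos 8: U → fault, frames (L G Q U)
pos 9: V → fault, evict L, frames (G Q U V)
pos 10: G → hit
pos 11: V → hit
pos 12: G → hit
pos 13: L → fault, evict Q, frames (U V G L)
pos 14: G → hit
pos 15: U → hit
pos 16: Q → fault, evict V, frames (L G U Q)
At position 16, page V is evicted.

V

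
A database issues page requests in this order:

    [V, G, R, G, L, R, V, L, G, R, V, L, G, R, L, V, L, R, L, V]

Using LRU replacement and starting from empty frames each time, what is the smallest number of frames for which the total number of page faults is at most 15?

f=1: 20 faults
f=2: 17 faults
f=3: 12 faults
f=4: 4 faults
Smallest f with faults ≤ 15 is 3.

3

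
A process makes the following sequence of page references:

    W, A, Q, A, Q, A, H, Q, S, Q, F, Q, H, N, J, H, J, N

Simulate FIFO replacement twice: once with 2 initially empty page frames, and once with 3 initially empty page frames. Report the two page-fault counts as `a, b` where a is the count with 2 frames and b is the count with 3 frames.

12, 10

2 frames: F F F . . . F . F F F . F F F F . F → 12 faults.
3 frames: F F F . . . F . F . F F F F F . . . → 10 faults.
10 < 12: adding a frame reduced faults, as is typical.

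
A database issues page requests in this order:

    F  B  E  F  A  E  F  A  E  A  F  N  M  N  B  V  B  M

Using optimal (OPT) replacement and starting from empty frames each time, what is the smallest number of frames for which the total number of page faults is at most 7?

f=1: 18 faults
f=2: 12 faults
f=3: 8 faults
f=4: 7 faults
f=5: 7 faults
f=6: 7 faults
f=7: 7 faults
Smallest f with faults ≤ 7 is 4.

4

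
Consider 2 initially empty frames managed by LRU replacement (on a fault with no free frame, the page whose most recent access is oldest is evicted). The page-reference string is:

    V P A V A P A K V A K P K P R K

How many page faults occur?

V: fault, frames {V}
P: fault, frames {V,P}
A: fault, evict V, frames {P,A}
V: fault, evict P, frames {A,V}
A: hit
P: fault, evict V, frames {A,P}
A: hit
K: fault, evict P, frames {A,K}
V: fault, evict A, frames {K,V}
A: fault, evict K, frames {V,A}
K: fault, evict V, frames {A,K}
P: fault, evict A, frames {K,P}
K: hit
P: hit
R: fault, evict K, frames {P,R}
K: fault, evict P, frames {R,K}
Page faults: 12.

12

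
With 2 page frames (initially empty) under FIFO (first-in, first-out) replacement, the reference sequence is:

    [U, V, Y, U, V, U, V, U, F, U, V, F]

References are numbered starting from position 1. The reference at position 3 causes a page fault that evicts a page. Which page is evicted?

U

pos 1: U → fault, frames {U}
pos 2: V → fault, frames {U,V}
pos 3: Y → fault, evict U, frames {V,Y}
At position 3, page U is evicted.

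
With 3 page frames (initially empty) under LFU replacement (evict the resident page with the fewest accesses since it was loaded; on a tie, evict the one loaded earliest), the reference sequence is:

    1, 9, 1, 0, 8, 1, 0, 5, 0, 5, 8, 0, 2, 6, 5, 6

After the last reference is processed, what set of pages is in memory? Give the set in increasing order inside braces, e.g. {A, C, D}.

1: miss, frames [1]
9: miss, frames [1, 9]
1: hit
0: miss, frames [1, 9, 0]
8: miss, evict 9, frames [1, 0, 8]
1: hit
0: hit
5: miss, evict 8, frames [1, 0, 5]
0: hit
5: hit
8: miss, evict 5, frames [1, 0, 8]
0: hit
2: miss, evict 8, frames [1, 0, 2]
6: miss, evict 2, frames [1, 0, 6]
5: miss, evict 6, frames [1, 0, 5]
6: miss, evict 5, frames [1, 0, 6]

{0, 1, 6}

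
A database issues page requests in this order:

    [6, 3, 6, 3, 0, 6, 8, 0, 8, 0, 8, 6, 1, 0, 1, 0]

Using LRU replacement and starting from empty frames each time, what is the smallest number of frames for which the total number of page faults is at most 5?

f=1: 16 faults
f=2: 9 faults
f=3: 6 faults
f=4: 5 faults
f=5: 5 faults
Smallest f with faults ≤ 5 is 4.

4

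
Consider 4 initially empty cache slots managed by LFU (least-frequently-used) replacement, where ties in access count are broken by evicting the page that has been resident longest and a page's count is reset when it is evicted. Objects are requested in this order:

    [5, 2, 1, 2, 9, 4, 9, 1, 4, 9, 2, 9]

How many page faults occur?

5

5 -> miss, frames [5]
2 -> miss, frames [5, 2]
1 -> miss, frames [5, 2, 1]
2 -> hit
9 -> miss, frames [5, 2, 1, 9]
4 -> miss, evict 5, frames [2, 1, 9, 4]
9 -> hit
1 -> hit
4 -> hit
9 -> hit
2 -> hit
9 -> hit
Page faults: 5.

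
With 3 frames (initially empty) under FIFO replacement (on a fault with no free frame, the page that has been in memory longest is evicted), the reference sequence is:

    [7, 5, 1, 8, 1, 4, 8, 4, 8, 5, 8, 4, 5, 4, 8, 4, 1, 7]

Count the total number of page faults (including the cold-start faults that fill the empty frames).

8

7 -> miss, frames [7]
5 -> miss, frames [7, 5]
1 -> miss, frames [7, 5, 1]
8 -> miss, evict 7, frames [5, 1, 8]
1 -> hit
4 -> miss, evict 5, frames [1, 8, 4]
8 -> hit
4 -> hit
8 -> hit
5 -> miss, evict 1, frames [8, 4, 5]
8 -> hit
4 -> hit
5 -> hit
4 -> hit
8 -> hit
4 -> hit
1 -> miss, evict 8, frames [4, 5, 1]
7 -> miss, evict 4, frames [5, 1, 7]
Page faults: 8.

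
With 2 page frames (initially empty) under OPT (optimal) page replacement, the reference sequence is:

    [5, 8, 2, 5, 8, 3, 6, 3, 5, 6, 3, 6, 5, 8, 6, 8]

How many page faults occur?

5 -> miss, frames [5]
8 -> miss, frames [5, 8]
2 -> miss, evict 8, frames [5, 2]
5 -> hit
8 -> miss, evict 2, frames [5, 8]
3 -> miss, evict 8, frames [5, 3]
6 -> miss, evict 5, frames [3, 6]
3 -> hit
5 -> miss, evict 3, frames [6, 5]
6 -> hit
3 -> miss, evict 5, frames [6, 3]
6 -> hit
5 -> miss, evict 3, frames [6, 5]
8 -> miss, evict 5, frames [6, 8]
6 -> hit
8 -> hit
Page faults: 10.

10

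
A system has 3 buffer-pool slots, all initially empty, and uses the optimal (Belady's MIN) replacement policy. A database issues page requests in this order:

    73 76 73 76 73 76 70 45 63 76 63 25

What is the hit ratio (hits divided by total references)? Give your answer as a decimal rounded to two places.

0.50

73 → fault, frames (73)
76 → fault, frames (73 76)
73 → hit
76 → hit
73 → hit
76 → hit
70 → fault, frames (73 76 70)
45 → fault, evict 70, frames (73 76 45)
63 → fault, evict 45, frames (73 76 63)
76 → hit
63 → hit
25 → fault, evict 63, frames (73 76 25)
Hits: 6 of 12 references → 6/12 = 0.5000.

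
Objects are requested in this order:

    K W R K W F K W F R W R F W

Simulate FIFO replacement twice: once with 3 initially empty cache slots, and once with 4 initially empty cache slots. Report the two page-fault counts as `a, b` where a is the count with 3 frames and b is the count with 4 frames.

8, 4

3 frames: F F F . . F F F . F . . F . → 8 faults.
4 frames: F F F . . F . . . . . . . . → 4 faults.
4 < 8: adding a frame reduced faults, as is typical.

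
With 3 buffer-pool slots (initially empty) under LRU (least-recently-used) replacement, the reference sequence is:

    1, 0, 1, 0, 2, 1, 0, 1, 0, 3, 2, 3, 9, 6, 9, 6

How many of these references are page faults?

1 -> miss, frames [1]
0 -> miss, frames [1, 0]
1 -> hit
0 -> hit
2 -> miss, frames [1, 0, 2]
1 -> hit
0 -> hit
1 -> hit
0 -> hit
3 -> miss, evict 2, frames [1, 0, 3]
2 -> miss, evict 1, frames [0, 3, 2]
3 -> hit
9 -> miss, evict 0, frames [2, 3, 9]
6 -> miss, evict 2, frames [3, 9, 6]
9 -> hit
6 -> hit
Page faults: 7.

7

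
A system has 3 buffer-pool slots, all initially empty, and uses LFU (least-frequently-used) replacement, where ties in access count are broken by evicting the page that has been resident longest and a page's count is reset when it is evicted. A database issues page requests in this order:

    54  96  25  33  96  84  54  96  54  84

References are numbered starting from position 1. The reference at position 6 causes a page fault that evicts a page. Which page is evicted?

pos 1: 54: miss, frames [54]
pos 2: 96: miss, frames [54, 96]
pos 3: 25: miss, frames [54, 96, 25]
pos 4: 33: miss, evict 54, frames [96, 25, 33]
pos 5: 96: hit
pos 6: 84: miss, evict 25, frames [96, 33, 84]
At position 6, page 25 is evicted.

25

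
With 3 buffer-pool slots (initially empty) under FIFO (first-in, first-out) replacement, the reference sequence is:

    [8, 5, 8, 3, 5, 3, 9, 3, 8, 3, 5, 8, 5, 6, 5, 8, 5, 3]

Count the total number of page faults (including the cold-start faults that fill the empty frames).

8

8 -> fault, frames [8]
5 -> fault, frames [8, 5]
8 -> hit
3 -> fault, frames [8, 5, 3]
5 -> hit
3 -> hit
9 -> fault, evict 8, frames [5, 3, 9]
3 -> hit
8 -> fault, evict 5, frames [3, 9, 8]
3 -> hit
5 -> fault, evict 3, frames [9, 8, 5]
8 -> hit
5 -> hit
6 -> fault, evict 9, frames [8, 5, 6]
5 -> hit
8 -> hit
5 -> hit
3 -> fault, evict 8, frames [5, 6, 3]
Page faults: 8.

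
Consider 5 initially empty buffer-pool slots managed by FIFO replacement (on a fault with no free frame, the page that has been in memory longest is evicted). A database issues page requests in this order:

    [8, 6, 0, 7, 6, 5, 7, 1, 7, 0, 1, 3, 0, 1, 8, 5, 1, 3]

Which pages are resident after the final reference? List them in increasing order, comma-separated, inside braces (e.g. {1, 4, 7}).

8 -> fault, frames (8)
6 -> fault, frames (8 6)
0 -> fault, frames (8 6 0)
7 -> fault, frames (8 6 0 7)
6 -> hit
5 -> fault, frames (8 6 0 7 5)
7 -> hit
1 -> fault, evict 8, frames (6 0 7 5 1)
7 -> hit
0 -> hit
1 -> hit
3 -> fault, evict 6, frames (0 7 5 1 3)
0 -> hit
1 -> hit
8 -> fault, evict 0, frames (7 5 1 3 8)
5 -> hit
1 -> hit
3 -> hit

{1, 3, 5, 7, 8}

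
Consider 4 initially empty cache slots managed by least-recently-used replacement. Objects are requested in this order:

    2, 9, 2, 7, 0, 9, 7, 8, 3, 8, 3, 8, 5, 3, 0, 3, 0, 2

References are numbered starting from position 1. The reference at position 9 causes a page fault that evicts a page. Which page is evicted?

0

pos 1: 2: miss, frames (2)
pos 2: 9: miss, frames (2 9)
pos 3: 2: hit
pos 4: 7: miss, frames (9 2 7)
pos 5: 0: miss, frames (9 2 7 0)
pos 6: 9: hit
pos 7: 7: hit
pos 8: 8: miss, evict 2, frames (0 9 7 8)
pos 9: 3: miss, evict 0, frames (9 7 8 3)
At position 9, page 0 is evicted.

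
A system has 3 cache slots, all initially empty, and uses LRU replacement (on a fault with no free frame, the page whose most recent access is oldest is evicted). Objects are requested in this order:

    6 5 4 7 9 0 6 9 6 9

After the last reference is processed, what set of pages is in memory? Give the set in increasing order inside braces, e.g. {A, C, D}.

{0, 6, 9}

6 → miss, frames {6}
5 → miss, frames {6,5}
4 → miss, frames {6,5,4}
7 → miss, evict 6, frames {5,4,7}
9 → miss, evict 5, frames {4,7,9}
0 → miss, evict 4, frames {7,9,0}
6 → miss, evict 7, frames {9,0,6}
9 → hit
6 → hit
9 → hit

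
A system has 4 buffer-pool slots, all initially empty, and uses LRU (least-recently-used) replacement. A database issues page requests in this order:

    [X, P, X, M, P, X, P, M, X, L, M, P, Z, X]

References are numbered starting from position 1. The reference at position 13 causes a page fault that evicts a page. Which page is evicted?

pos 1: X: miss, frames {X}
pos 2: P: miss, frames {X,P}
pos 3: X: hit
pos 4: M: miss, frames {P,X,M}
pos 5: P: hit
pos 6: X: hit
pos 7: P: hit
pos 8: M: hit
pos 9: X: hit
pos 10: L: miss, frames {P,M,X,L}
pos 11: M: hit
pos 12: P: hit
pos 13: Z: miss, evict X, frames {L,M,P,Z}
At position 13, page X is evicted.

X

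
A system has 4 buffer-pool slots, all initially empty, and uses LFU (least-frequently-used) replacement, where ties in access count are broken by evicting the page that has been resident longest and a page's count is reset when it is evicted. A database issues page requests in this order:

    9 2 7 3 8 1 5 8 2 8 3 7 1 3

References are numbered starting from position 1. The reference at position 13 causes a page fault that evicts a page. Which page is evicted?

pos 1: 9 → miss, frames [9]
pos 2: 2 → miss, frames [9, 2]
pos 3: 7 → miss, frames [9, 2, 7]
pos 4: 3 → miss, frames [9, 2, 7, 3]
pos 5: 8 → miss, evict 9, frames [2, 7, 3, 8]
pos 6: 1 → miss, evict 2, frames [7, 3, 8, 1]
pos 7: 5 → miss, evict 7, frames [3, 8, 1, 5]
pos 8: 8 → hit
pos 9: 2 → miss, evict 3, frames [8, 1, 5, 2]
pos 10: 8 → hit
pos 11: 3 → miss, evict 1, frames [8, 5, 2, 3]
pos 12: 7 → miss, evict 5, frames [8, 2, 3, 7]
pos 13: 1 → miss, evict 2, frames [8, 3, 7, 1]
At position 13, page 2 is evicted.

2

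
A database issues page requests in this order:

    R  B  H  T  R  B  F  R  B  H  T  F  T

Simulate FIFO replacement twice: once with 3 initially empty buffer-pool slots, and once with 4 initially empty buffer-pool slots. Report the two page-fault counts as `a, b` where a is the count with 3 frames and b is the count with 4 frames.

9, 10

3 frames: F F F F F F F . . F F . . → 9 faults.
4 frames: F F F F . . F F F F F F . → 10 faults.
10 > 9: adding a frame increased faults — Belady's anomaly.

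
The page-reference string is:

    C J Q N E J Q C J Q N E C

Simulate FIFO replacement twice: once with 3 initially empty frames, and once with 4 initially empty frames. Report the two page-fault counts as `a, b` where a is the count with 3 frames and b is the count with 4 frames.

3 frames: F F F F F F F F . . F F . → 10 faults.
4 frames: F F F F F . . F F F F F F → 11 faults.
11 > 10: adding a frame increased faults — Belady's anomaly.

10, 11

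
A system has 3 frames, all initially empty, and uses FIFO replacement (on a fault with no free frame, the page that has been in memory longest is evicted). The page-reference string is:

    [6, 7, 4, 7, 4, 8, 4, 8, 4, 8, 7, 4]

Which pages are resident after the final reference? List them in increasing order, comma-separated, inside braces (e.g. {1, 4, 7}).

6: miss, frames (6)
7: miss, frames (6 7)
4: miss, frames (6 7 4)
7: hit
4: hit
8: miss, evict 6, frames (7 4 8)
4: hit
8: hit
4: hit
8: hit
7: hit
4: hit

{4, 7, 8}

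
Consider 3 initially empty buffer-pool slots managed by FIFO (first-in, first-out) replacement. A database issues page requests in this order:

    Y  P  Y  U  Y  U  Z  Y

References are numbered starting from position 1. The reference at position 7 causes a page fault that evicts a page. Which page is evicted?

Y

pos 1: Y: fault, frames {Y}
pos 2: P: fault, frames {Y,P}
pos 3: Y: hit
pos 4: U: fault, frames {Y,P,U}
pos 5: Y: hit
pos 6: U: hit
pos 7: Z: fault, evict Y, frames {P,U,Z}
At position 7, page Y is evicted.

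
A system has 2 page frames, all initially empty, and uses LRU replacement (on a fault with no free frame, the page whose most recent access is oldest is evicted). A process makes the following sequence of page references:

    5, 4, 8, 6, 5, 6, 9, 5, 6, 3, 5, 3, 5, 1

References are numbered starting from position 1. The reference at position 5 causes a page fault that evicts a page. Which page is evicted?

8

pos 1: 5: fault, frames {5}
pos 2: 4: fault, frames {5,4}
pos 3: 8: fault, evict 5, frames {4,8}
pos 4: 6: fault, evict 4, frames {8,6}
pos 5: 5: fault, evict 8, frames {6,5}
At position 5, page 8 is evicted.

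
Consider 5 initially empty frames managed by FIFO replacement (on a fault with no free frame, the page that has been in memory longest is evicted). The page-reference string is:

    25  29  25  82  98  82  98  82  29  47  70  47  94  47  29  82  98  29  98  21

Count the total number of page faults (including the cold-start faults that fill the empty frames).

25 → miss, frames (25)
29 → miss, frames (25 29)
25 → hit
82 → miss, frames (25 29 82)
98 → miss, frames (25 29 82 98)
82 → hit
98 → hit
82 → hit
29 → hit
47 → miss, frames (25 29 82 98 47)
70 → miss, evict 25, frames (29 82 98 47 70)
47 → hit
94 → miss, evict 29, frames (82 98 47 70 94)
47 → hit
29 → miss, evict 82, frames (98 47 70 94 29)
82 → miss, evict 98, frames (47 70 94 29 82)
98 → miss, evict 47, frames (70 94 29 82 98)
29 → hit
98 → hit
21 → miss, evict 70, frames (94 29 82 98 21)
Page faults: 11.

11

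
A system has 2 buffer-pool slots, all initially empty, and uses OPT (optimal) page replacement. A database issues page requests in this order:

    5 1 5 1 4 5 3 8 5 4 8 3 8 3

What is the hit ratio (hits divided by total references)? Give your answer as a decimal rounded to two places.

0.50

5 -> fault, frames [5]
1 -> fault, frames [5, 1]
5 -> hit
1 -> hit
4 -> fault, evict 1, frames [5, 4]
5 -> hit
3 -> fault, evict 4, frames [5, 3]
8 -> fault, evict 3, frames [5, 8]
5 -> hit
4 -> fault, evict 5, frames [8, 4]
8 -> hit
3 -> fault, evict 4, frames [8, 3]
8 -> hit
3 -> hit
Hits: 7 of 14 references → 7/14 = 0.5000.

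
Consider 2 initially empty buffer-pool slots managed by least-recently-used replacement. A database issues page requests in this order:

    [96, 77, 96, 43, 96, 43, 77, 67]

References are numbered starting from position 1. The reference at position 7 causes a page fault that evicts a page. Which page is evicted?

96

pos 1: 96 → miss, frames (96)
pos 2: 77 → miss, frames (96 77)
pos 3: 96 → hit
pos 4: 43 → miss, evict 77, frames (96 43)
pos 5: 96 → hit
pos 6: 43 → hit
pos 7: 77 → miss, evict 96, frames (43 77)
At position 7, page 96 is evicted.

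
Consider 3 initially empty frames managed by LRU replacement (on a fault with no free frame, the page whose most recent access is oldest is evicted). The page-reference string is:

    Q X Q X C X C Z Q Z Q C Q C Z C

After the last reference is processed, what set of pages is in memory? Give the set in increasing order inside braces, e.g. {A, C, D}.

Q -> fault, frames [Q]
X -> fault, frames [Q, X]
Q -> hit
X -> hit
C -> fault, frames [Q, X, C]
X -> hit
C -> hit
Z -> fault, evict Q, frames [X, C, Z]
Q -> fault, evict X, frames [C, Z, Q]
Z -> hit
Q -> hit
C -> hit
Q -> hit
C -> hit
Z -> hit
C -> hit

{C, Q, Z}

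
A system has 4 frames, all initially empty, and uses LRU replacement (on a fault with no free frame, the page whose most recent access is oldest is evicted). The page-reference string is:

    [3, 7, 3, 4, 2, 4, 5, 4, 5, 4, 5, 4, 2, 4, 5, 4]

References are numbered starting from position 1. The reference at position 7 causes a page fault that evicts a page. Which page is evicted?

7

pos 1: 3 -> miss, frames {3}
pos 2: 7 -> miss, frames {3,7}
pos 3: 3 -> hit
pos 4: 4 -> miss, frames {7,3,4}
pos 5: 2 -> miss, frames {7,3,4,2}
pos 6: 4 -> hit
pos 7: 5 -> miss, evict 7, frames {3,2,4,5}
At position 7, page 7 is evicted.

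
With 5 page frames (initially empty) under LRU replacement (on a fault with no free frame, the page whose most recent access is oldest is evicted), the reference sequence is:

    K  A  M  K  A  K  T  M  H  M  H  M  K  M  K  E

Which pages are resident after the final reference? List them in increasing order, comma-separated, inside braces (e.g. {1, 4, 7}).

{E, H, K, M, T}

K → fault, frames [K]
A → fault, frames [K, A]
M → fault, frames [K, A, M]
K → hit
A → hit
K → hit
T → fault, frames [M, A, K, T]
M → hit
H → fault, frames [A, K, T, M, H]
M → hit
H → hit
M → hit
K → hit
M → hit
K → hit
E → fault, evict A, frames [T, H, M, K, E]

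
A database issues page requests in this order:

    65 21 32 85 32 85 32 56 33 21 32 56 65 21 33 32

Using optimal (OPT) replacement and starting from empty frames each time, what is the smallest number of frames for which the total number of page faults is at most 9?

f=1: 16 faults
f=2: 11 faults
f=3: 9 faults
f=4: 7 faults
f=5: 6 faults
f=6: 6 faults
Smallest f with faults ≤ 9 is 3.

3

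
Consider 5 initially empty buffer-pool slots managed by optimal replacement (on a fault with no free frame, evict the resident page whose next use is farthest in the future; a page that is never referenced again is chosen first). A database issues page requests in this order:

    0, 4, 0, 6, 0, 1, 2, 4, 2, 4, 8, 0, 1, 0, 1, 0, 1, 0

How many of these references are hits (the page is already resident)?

0: miss, frames [0]
4: miss, frames [0, 4]
0: hit
6: miss, frames [0, 4, 6]
0: hit
1: miss, frames [0, 4, 6, 1]
2: miss, frames [0, 4, 6, 1, 2]
4: hit
2: hit
4: hit
8: miss, evict 2, frames [0, 4, 6, 1, 8]
0: hit
1: hit
0: hit
1: hit
0: hit
1: hit
0: hit
Hits: 12.

12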